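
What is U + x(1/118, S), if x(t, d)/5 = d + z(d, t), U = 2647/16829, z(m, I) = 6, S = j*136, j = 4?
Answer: 46282397/16829 ≈ 2750.2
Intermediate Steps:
S = 544 (S = 4*136 = 544)
U = 2647/16829 (U = 2647*(1/16829) = 2647/16829 ≈ 0.15729)
x(t, d) = 30 + 5*d (x(t, d) = 5*(d + 6) = 5*(6 + d) = 30 + 5*d)
U + x(1/118, S) = 2647/16829 + (30 + 5*544) = 2647/16829 + (30 + 2720) = 2647/16829 + 2750 = 46282397/16829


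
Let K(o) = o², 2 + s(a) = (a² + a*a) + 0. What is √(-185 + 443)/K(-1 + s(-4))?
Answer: √258/841 ≈ 0.019099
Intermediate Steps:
s(a) = -2 + 2*a² (s(a) = -2 + ((a² + a*a) + 0) = -2 + ((a² + a²) + 0) = -2 + (2*a² + 0) = -2 + 2*a²)
√(-185 + 443)/K(-1 + s(-4)) = √(-185 + 443)/((-1 + (-2 + 2*(-4)²))²) = √258/((-1 + (-2 + 2*16))²) = √258/((-1 + (-2 + 32))²) = √258/((-1 + 30)²) = √258/(29²) = √258/841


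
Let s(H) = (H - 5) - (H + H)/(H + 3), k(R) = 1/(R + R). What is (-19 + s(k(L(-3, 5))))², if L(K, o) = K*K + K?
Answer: 113273449/197136 ≈ 574.60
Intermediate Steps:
L(K, o) = K + K² (L(K, o) = K² + K = K + K²)
k(R) = 1/(2*R)
s(H) = -5 + H - 2*H/(3 + H) (s(H) = (-5 + H) - 2*H/(3 + H) = -5 + H - 2*H/(3 + H))
(-19 + s(k(L(-3, 5))))² = (-19 + (-15 + (1/(2*((-3*(1 - 3)))))² - 2/((-3*(1 - 3))))/(3 + 1/(2*((-3*(1 - 3))))))² = (-19 + (-15 + (1/(2*((-3*(-2)))))² - 2/((-3*(-2))))/(3 + 1/(2*((-3*(-2))))))² = (-19 + (-15 + ((½)/6)² - 2/6)/(3 + (½)/6))² = (-19 + (-15 + ((½)*(⅙))² - 2/6)/(3 + (½)*(⅙)))² = (-19 + (-15 + (1/12)² - 4*1/12)/(3 + 1/12))² = (-19 + (-15 + 1/144 - ⅓)/(37/12))² = (-19 + (12/37)*(-2207/144))² = (-19 - 2207/444)² = (-10643/444)² = 113273449/197136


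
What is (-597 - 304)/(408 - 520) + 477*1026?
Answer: 54813925/112 ≈ 4.8941e+5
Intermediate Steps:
(-597 - 304)/(408 - 520) + 477*1026 = -901/(-112) + 489402 = -901*(-1/112) + 489402 = 901/112 + 489402 = 54813925/112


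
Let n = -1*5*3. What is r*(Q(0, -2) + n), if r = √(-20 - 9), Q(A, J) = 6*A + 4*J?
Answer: -23*I*√29 ≈ -123.86*I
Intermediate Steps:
n = -15 (n = -5*3 = -15)
Q(A, J) = 4*J + 6*A
r = I*√29 (r = √(-29) = I*√29 ≈ 5.3852*I)
r*(Q(0, -2) + n) = (I*√29)*((4*(-2) + 6*0) - 15) = (I*√29)*((-8 + 0) - 15) = (I*√29)*(-8 - 15) = (I*√29)*(-23) = -23*I*√29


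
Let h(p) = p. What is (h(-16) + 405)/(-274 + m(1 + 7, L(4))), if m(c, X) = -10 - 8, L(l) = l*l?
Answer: -389/292 ≈ -1.3322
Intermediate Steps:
L(l) = l**2
m(c, X) = -18
(h(-16) + 405)/(-274 + m(1 + 7, L(4))) = (-16 + 405)/(-274 - 18) = 389/(-292) = 389*(-1/292) = -389/292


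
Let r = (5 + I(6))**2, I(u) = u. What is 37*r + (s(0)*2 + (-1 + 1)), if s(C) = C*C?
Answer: 4477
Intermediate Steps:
s(C) = C**2
r = 121 (r = (5 + 6)**2 = 11**2 = 121)
37*r + (s(0)*2 + (-1 + 1)) = 37*121 + (0**2*2 + (-1 + 1)) = 4477 + (0*2 + 0) = 4477 + (0 + 0) = 4477 + 0 = 4477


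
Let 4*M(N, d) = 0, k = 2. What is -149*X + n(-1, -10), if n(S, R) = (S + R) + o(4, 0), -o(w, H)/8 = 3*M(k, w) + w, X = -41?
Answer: 6066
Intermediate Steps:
M(N, d) = 0 (M(N, d) = (1/4)*0 = 0)
o(w, H) = -8*w (o(w, H) = -8*(3*0 + w) = -8*(0 + w) = -8*w)
n(S, R) = -32 + R + S (n(S, R) = (S + R) - 8*4 = (R + S) - 32 = -32 + R + S)
-149*X + n(-1, -10) = -149*(-41) + (-32 - 10 - 1) = 6109 - 43 = 6066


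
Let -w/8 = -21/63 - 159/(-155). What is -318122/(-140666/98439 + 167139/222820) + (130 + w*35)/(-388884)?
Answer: 126179294696617355393489/269261102917639494 ≈ 4.6861e+5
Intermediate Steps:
w = -2576/465 (w = -8*(-21/63 - 159/(-155)) = -8*(-21*1/63 - 159*(-1/155)) = -8*(-1/3 + 159/155) = -8*322/465 = -2576/465 ≈ -5.5398)
-318122/(-140666/98439 + 167139/222820) + (130 + w*35)/(-388884) = -318122/(-140666/98439 + 167139/222820) + (130 - 2576/465*35)/(-388884) = -318122/(-140666*1/98439 + 167139*(1/222820)) + (130 - 18032/93)*(-1/388884) = -318122/(-140666/98439 + 167139/222820) - 5942/93*(-1/388884) = -318122/(-14890202099/21934177980) + 2971/18083106 = -318122*(-21934177980/14890202099) + 2971/18083106 = 6977744567353560/14890202099 + 2971/18083106 = 126179294696617355393489/269261102917639494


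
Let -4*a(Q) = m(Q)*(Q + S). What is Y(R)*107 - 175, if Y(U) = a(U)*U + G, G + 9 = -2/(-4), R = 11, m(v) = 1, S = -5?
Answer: -2850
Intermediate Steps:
a(Q) = 5/4 - Q/4 (a(Q) = -(Q - 5)/4 = -(-5 + Q)/4 = 5/4 - Q/4)
G = -17/2 (G = -9 - 2/(-4) = -9 - 2*(-¼) = -9 + ½ = -17/2 ≈ -8.5000)
Y(U) = -17/2 + U*(5/4 - U/4) (Y(U) = (5/4 - U/4)*U - 17/2 = U*(5/4 - U/4) - 17/2 = -17/2 + U*(5/4 - U/4))
Y(R)*107 - 175 = (-17/2 - ¼*11*(-5 + 11))*107 - 175 = (-17/2 - ¼*11*6)*107 - 175 = (-17/2 - 33/2)*107 - 175 = -25*107 - 175 = -2675 - 175 = -2850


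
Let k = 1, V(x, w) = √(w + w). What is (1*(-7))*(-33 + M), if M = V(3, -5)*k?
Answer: 231 - 7*I*√10 ≈ 231.0 - 22.136*I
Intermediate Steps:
V(x, w) = √2*√w (V(x, w) = √(2*w) = √2*√w)
M = I*√10 (M = (√2*√(-5))*1 = (√2*(I*√5))*1 = (I*√10)*1 = I*√10 ≈ 3.1623*I)
(1*(-7))*(-33 + M) = (1*(-7))*(-33 + I*√10) = -7*(-33 + I*√10) = 231 - 7*I*√10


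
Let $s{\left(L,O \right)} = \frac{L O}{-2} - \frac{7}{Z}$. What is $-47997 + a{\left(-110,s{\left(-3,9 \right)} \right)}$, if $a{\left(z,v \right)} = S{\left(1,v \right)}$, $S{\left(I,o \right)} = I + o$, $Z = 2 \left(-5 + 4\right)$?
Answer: $-47979$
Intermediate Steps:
$Z = -2$ ($Z = 2 \left(-1\right) = -2$)
$s{\left(L,O \right)} = \frac{7}{2} - \frac{L O}{2}$ ($s{\left(L,O \right)} = \frac{L O}{-2} - \frac{7}{-2} = L O \left(- \frac{1}{2}\right) - - \frac{7}{2} = - \frac{L O}{2} + \frac{7}{2} = \frac{7}{2} - \frac{L O}{2}$)
$a{\left(z,v \right)} = 1 + v$
$-47997 + a{\left(-110,s{\left(-3,9 \right)} \right)} = -47997 + \left(1 - \left(- \frac{7}{2} - \frac{27}{2}\right)\right) = -47997 + \left(1 + \left(\frac{7}{2} + \frac{27}{2}\right)\right) = -47997 + \left(1 + 17\right) = -47997 + 18 = -47979$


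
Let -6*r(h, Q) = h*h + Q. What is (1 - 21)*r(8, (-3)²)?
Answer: 730/3 ≈ 243.33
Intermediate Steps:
r(h, Q) = -Q/6 - h²/6 (r(h, Q) = -(h*h + Q)/6 = -(h² + Q)/6 = -(Q + h²)/6 = -Q/6 - h²/6)
(1 - 21)*r(8, (-3)²) = (1 - 21)*(-⅙*(-3)² - ⅙*8²) = -20*(-⅙*9 - ⅙*64) = -20*(-3/2 - 32/3) = -20*(-73/6) = 730/3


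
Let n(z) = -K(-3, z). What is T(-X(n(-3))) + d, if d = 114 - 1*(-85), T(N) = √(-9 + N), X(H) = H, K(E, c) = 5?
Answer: 199 + 2*I ≈ 199.0 + 2.0*I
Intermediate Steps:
n(z) = -5 (n(z) = -1*5 = -5)
d = 199 (d = 114 + 85 = 199)
T(-X(n(-3))) + d = √(-9 - 1*(-5)) + 199 = √(-9 + 5) + 199 = √(-4) + 199 = 2*I + 199 = 199 + 2*I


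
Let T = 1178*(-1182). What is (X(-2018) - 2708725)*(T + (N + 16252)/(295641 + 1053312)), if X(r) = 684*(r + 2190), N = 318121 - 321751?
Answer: 4866759683362360982/1348953 ≈ 3.6078e+12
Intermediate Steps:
N = -3630
X(r) = 1497960 + 684*r (X(r) = 684*(2190 + r) = 1497960 + 684*r)
T = -1392396
(X(-2018) - 2708725)*(T + (N + 16252)/(295641 + 1053312)) = ((1497960 + 684*(-2018)) - 2708725)*(-1392396 + (-3630 + 16252)/(295641 + 1053312)) = ((1497960 - 1380312) - 2708725)*(-1392396 + 12622/1348953) = (117648 - 2708725)*(-1392396 + 12622*(1/1348953)) = -2591077*(-1392396 + 12622/1348953) = -2591077*(-1878276748766/1348953) = 4866759683362360982/1348953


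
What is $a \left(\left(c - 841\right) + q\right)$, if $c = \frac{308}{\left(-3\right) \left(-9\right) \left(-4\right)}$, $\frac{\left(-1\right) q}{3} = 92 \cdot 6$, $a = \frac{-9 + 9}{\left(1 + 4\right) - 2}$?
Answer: $0$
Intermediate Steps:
$a = 0$ ($a = \frac{0}{5 - 2} = \frac{0}{3} = 0 \cdot \frac{1}{3} = 0$)
$q = -1656$ ($q = - 3 \cdot 92 \cdot 6 = \left(-3\right) 552 = -1656$)
$c = - \frac{77}{27}$ ($c = \frac{308}{27 \left(-4\right)} = \frac{308}{-108} = 308 \left(- \frac{1}{108}\right) = - \frac{77}{27} \approx -2.8519$)
$a \left(\left(c - 841\right) + q\right) = 0 \left(\left(- \frac{77}{27} - 841\right) - 1656\right) = 0 \left(- \frac{22784}{27} - 1656\right) = 0 \left(- \frac{67496}{27}\right) = 0$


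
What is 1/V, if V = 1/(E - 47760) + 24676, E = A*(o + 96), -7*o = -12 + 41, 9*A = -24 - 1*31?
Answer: 3044245/75119789557 ≈ 4.0525e-5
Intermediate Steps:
A = -55/9 (A = (-24 - 1*31)/9 = (-24 - 31)/9 = (⅑)*(-55) = -55/9 ≈ -6.1111)
o = -29/7 (o = -(-12 + 41)/7 = -⅐*29 = -29/7 ≈ -4.1429)
E = -35365/63 (E = -55*(-29/7 + 96)/9 = -55/9*643/7 = -35365/63 ≈ -561.35)
V = 75119789557/3044245 (V = 1/(-35365/63 - 47760) + 24676 = 1/(-3044245/63) + 24676 = -63/3044245 + 24676 = 75119789557/3044245 ≈ 24676.)
1/V = 1/(75119789557/3044245) = 3044245/75119789557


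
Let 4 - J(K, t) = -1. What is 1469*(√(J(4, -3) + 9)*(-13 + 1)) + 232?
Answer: 232 - 17628*√14 ≈ -65726.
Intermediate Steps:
J(K, t) = 5 (J(K, t) = 4 - 1*(-1) = 4 + 1 = 5)
1469*(√(J(4, -3) + 9)*(-13 + 1)) + 232 = 1469*(√(5 + 9)*(-13 + 1)) + 232 = 1469*(√14*(-12)) + 232 = 1469*(-12*√14) + 232 = -17628*√14 + 232 = 232 - 17628*√14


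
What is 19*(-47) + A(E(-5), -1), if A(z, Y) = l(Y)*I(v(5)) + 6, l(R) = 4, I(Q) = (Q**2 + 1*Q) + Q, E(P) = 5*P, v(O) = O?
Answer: -747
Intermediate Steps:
I(Q) = Q**2 + 2*Q (I(Q) = (Q**2 + Q) + Q = (Q + Q**2) + Q = Q**2 + 2*Q)
A(z, Y) = 146 (A(z, Y) = 4*(5*(2 + 5)) + 6 = 4*(5*7) + 6 = 4*35 + 6 = 140 + 6 = 146)
19*(-47) + A(E(-5), -1) = 19*(-47) + 146 = -893 + 146 = -747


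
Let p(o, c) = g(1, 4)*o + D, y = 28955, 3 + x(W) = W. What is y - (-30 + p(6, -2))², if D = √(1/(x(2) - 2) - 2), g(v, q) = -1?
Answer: 82984/3 + 24*I*√21 ≈ 27661.0 + 109.98*I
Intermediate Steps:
x(W) = -3 + W
D = I*√21/3 (D = √(1/((-3 + 2) - 2) - 2) = √(1/(-1 - 2) - 2) = √(1/(-3) - 2) = √(-⅓ - 2) = √(-7/3) = I*√21/3 ≈ 1.5275*I)
p(o, c) = -o + I*√21/3
y - (-30 + p(6, -2))² = 28955 - (-30 + (-1*6 + I*√21/3))² = 28955 - (-30 + (-6 + I*√21/3))² = 28955 - (-36 + I*√21/3)²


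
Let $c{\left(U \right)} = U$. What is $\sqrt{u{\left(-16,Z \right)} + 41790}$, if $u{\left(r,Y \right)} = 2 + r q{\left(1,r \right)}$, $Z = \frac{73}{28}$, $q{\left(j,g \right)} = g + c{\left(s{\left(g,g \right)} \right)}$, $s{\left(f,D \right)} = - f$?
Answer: $8 \sqrt{653} \approx 204.43$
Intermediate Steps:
$q{\left(j,g \right)} = 0$ ($q{\left(j,g \right)} = g - g = 0$)
$Z = \frac{73}{28}$ ($Z = 73 \cdot \frac{1}{28} = \frac{73}{28} \approx 2.6071$)
$u{\left(r,Y \right)} = 2$ ($u{\left(r,Y \right)} = 2 + r 0 = 2 + 0 = 2$)
$\sqrt{u{\left(-16,Z \right)} + 41790} = \sqrt{2 + 41790} = \sqrt{41792} = 8 \sqrt{653}$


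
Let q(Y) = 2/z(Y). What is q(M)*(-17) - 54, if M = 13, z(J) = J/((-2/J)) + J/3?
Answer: -25770/481 ≈ -53.576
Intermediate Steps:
z(J) = -J**2/2 + J/3 (z(J) = J*(-J/2) + J*(1/3) = -J**2/2 + J/3)
q(Y) = 12/(Y*(2 - 3*Y)) (q(Y) = 2/((Y*(2 - 3*Y)/6)) = 2*(6/(Y*(2 - 3*Y))) = 12/(Y*(2 - 3*Y)))
q(M)*(-17) - 54 = -12/(13*(-2 + 3*13))*(-17) - 54 = -12*1/13/(-2 + 39)*(-17) - 54 = -12*1/13/37*(-17) - 54 = -12*1/13*1/37*(-17) - 54 = -12/481*(-17) - 54 = 204/481 - 54 = -25770/481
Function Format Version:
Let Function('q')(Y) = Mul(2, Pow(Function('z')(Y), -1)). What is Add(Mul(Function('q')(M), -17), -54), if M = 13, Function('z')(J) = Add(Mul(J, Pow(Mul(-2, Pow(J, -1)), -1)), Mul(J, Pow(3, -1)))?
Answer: Rational(-25770, 481) ≈ -53.576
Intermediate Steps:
Function('z')(J) = Add(Mul(Rational(-1, 2), Pow(J, 2)), Mul(Rational(1, 3), J)) (Function('z')(J) = Add(Mul(J, Mul(Rational(-1, 2), J)), Mul(J, Rational(1, 3))) = Add(Mul(Rational(-1, 2), Pow(J, 2)), Mul(Rational(1, 3), J)))
Function('q')(Y) = Mul(12, Pow(Y, -1), Pow(Add(2, Mul(-3, Y)), -1)) (Function('q')(Y) = Mul(2, Pow(Mul(Rational(1, 6), Y, Add(2, Mul(-3, Y))), -1)) = Mul(2, Mul(6, Pow(Y, -1), Pow(Add(2, Mul(-3, Y)), -1))) = Mul(12, Pow(Y, -1), Pow(Add(2, Mul(-3, Y)), -1)))
Add(Mul(Function('q')(M), -17), -54) = Add(Mul(Mul(-12, Pow(13, -1), Pow(Add(-2, Mul(3, 13)), -1)), -17), -54) = Add(Mul(Mul(-12, Rational(1, 13), Pow(Add(-2, 39), -1)), -17), -54) = Add(Mul(Mul(-12, Rational(1, 13), Pow(37, -1)), -17), -54) = Add(Mul(Mul(-12, Rational(1, 13), Rational(1, 37)), -17), -54) = Add(Mul(Rational(-12, 481), -17), -54) = Add(Rational(204, 481), -54) = Rational(-25770, 481)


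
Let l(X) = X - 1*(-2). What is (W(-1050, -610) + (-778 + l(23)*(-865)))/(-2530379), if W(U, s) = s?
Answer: 23013/2530379 ≈ 0.0090947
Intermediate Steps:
l(X) = 2 + X (l(X) = X + 2 = 2 + X)
(W(-1050, -610) + (-778 + l(23)*(-865)))/(-2530379) = (-610 + (-778 + (2 + 23)*(-865)))/(-2530379) = (-610 + (-778 + 25*(-865)))*(-1/2530379) = (-610 + (-778 - 21625))*(-1/2530379) = (-610 - 22403)*(-1/2530379) = -23013*(-1/2530379) = 23013/2530379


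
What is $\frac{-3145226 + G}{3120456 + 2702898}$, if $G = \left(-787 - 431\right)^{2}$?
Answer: $- \frac{830851}{2911677} \approx -0.28535$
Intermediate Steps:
$G = 1483524$ ($G = \left(-1218\right)^{2} = 1483524$)
$\frac{-3145226 + G}{3120456 + 2702898} = \frac{-3145226 + 1483524}{3120456 + 2702898} = - \frac{1661702}{5823354} = \left(-1661702\right) \frac{1}{5823354} = - \frac{830851}{2911677}$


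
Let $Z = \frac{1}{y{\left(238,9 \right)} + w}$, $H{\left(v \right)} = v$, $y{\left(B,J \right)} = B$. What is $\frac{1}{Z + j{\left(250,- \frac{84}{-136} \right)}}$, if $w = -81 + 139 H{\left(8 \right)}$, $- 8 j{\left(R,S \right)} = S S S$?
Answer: $- \frac{399014208}{11437777} \approx -34.886$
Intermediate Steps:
$j{\left(R,S \right)} = - \frac{S^{3}}{8}$ ($j{\left(R,S \right)} = - \frac{S S S}{8} = - \frac{S^{2} S}{8} = - \frac{S^{3}}{8}$)
$w = 1031$ ($w = -81 + 139 \cdot 8 = -81 + 1112 = 1031$)
$Z = \frac{1}{1269}$ ($Z = \frac{1}{238 + 1031} = \frac{1}{1269} \approx 0.00078802$)
$\frac{1}{Z + j{\left(250,- \frac{84}{-136} \right)}} = \frac{1}{\frac{1}{1269} - \frac{\left(- \frac{84}{-136}\right)^{3}}{8}} = \frac{1}{\frac{1}{1269} - \frac{\left(\left(-84\right) \left(- \frac{1}{136}\right)\right)^{3}}{8}} = \frac{1}{\frac{1}{1269} - \frac{\left(\frac{21}{34}\right)^{3}}{8}} = \frac{1}{\frac{1}{1269} - \frac{9261}{314432}} = \frac{1}{- \frac{11437777}{399014208}} = - \frac{399014208}{11437777}$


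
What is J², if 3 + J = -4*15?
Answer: 3969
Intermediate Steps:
J = -63 (J = -3 - 4*15 = -3 - 1*60 = -3 - 60 = -63)
J² = (-63)² = 3969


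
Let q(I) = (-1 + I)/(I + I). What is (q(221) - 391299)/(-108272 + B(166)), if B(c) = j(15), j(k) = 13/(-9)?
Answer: 778292721/215355881 ≈ 3.6140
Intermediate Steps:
j(k) = -13/9 (j(k) = 13*(-⅑) = -13/9)
B(c) = -13/9
q(I) = (-1 + I)/(2*I) (q(I) = (-1 + I)/((2*I)) = (-1 + I)*(1/(2*I)) = (-1 + I)/(2*I))
(q(221) - 391299)/(-108272 + B(166)) = ((½)*(-1 + 221)/221 - 391299)/(-108272 - 13/9) = ((½)*(1/221)*220 - 391299)/(-974461/9) = (110/221 - 391299)*(-9/974461) = -86476969/221*(-9/974461) = 778292721/215355881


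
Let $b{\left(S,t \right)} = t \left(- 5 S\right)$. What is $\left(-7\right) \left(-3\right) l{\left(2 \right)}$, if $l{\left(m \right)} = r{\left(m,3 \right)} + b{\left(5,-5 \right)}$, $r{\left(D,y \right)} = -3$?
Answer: $2562$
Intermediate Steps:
$b{\left(S,t \right)} = - 5 S t$
$l{\left(m \right)} = 122$ ($l{\left(m \right)} = -3 - 25 \left(-5\right) = -3 + 125 = 122$)
$\left(-7\right) \left(-3\right) l{\left(2 \right)} = \left(-7\right) \left(-3\right) 122 = 21 \cdot 122 = 2562$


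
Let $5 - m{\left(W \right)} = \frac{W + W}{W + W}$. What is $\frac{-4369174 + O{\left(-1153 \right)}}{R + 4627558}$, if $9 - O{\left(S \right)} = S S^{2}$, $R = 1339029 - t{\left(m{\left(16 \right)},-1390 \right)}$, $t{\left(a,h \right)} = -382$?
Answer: $\frac{1528439412}{5966969} \approx 256.15$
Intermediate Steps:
$m{\left(W \right)} = 4$ ($m{\left(W \right)} = 5 - \frac{W + W}{W + W} = 5 - \frac{2 W}{2 W} = 5 - 2 W \frac{1}{2 W} = 5 - 1 = 4$)
$R = 1339411$ ($R = 1339029 - -382 = 1339029 + 382 = 1339411$)
$O{\left(S \right)} = 9 - S^{3}$ ($O{\left(S \right)} = 9 - S S^{2} = 9 - S^{3}$)
$\frac{-4369174 + O{\left(-1153 \right)}}{R + 4627558} = \frac{-4369174 + \left(9 - \left(-1153\right)^{3}\right)}{1339411 + 4627558} = \frac{-4369174 + \left(9 - -1532808577\right)}{5966969} = \left(-4369174 + \left(9 + 1532808577\right)\right) \frac{1}{5966969} = \left(-4369174 + 1532808586\right) \frac{1}{5966969} = 1528439412 \cdot \frac{1}{5966969} = \frac{1528439412}{5966969}$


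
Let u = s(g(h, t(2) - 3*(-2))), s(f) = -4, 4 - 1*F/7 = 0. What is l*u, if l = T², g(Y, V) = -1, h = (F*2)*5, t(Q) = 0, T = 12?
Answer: -576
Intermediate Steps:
F = 28 (F = 28 - 7*0 = 28 + 0 = 28)
h = 280 (h = (28*2)*5 = 56*5 = 280)
l = 144 (l = 12² = 144)
u = -4
l*u = 144*(-4) = -576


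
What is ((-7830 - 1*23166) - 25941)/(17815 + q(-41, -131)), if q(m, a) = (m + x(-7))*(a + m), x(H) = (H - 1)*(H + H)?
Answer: -56937/5603 ≈ -10.162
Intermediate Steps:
x(H) = 2*H*(-1 + H) (x(H) = (-1 + H)*(2*H) = 2*H*(-1 + H))
q(m, a) = (112 + m)*(a + m) (q(m, a) = (m + 2*(-7)*(-1 - 7))*(a + m) = (m + 2*(-7)*(-8))*(a + m) = (m + 112)*(a + m) = (112 + m)*(a + m))
((-7830 - 1*23166) - 25941)/(17815 + q(-41, -131)) = ((-7830 - 1*23166) - 25941)/(17815 + ((-41)**2 + 112*(-131) + 112*(-41) - 131*(-41))) = ((-7830 - 23166) - 25941)/(17815 + (1681 - 14672 - 4592 + 5371)) = (-30996 - 25941)/(17815 - 12212) = -56937/5603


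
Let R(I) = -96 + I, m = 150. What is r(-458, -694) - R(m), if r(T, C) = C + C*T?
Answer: 317104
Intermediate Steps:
r(-458, -694) - R(m) = -694*(1 - 458) - (-96 + 150) = -694*(-457) - 1*54 = 317158 - 54 = 317104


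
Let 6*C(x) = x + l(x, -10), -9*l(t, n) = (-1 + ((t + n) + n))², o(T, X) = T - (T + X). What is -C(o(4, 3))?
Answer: 67/6 ≈ 11.167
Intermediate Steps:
o(T, X) = -X (o(T, X) = T + (-T - X) = -X)
l(t, n) = -(-1 + t + 2*n)²/9 (l(t, n) = -(-1 + ((t + n) + n))²/9 = -(-1 + ((n + t) + n))²/9 = -(-1 + (t + 2*n))²/9 = -(-1 + t + 2*n)²/9)
C(x) = -(-21 + x)²/54 + x/6 (C(x) = (x - (-1 + x + 2*(-10))²/9)/6 = (x - (-1 + x - 20)²/9)/6 = (x - (-21 + x)²/9)/6 = -(-21 + x)²/54 + x/6)
-C(o(4, 3)) = -(-(-21 - 1*3)²/54 + (-1*3)/6) = -(-(-21 - 3)²/54 + (⅙)*(-3)) = -(-1/54*(-24)² - ½) = -(-1/54*576 - ½) = -(-32/3 - ½) = -1*(-67/6) = 67/6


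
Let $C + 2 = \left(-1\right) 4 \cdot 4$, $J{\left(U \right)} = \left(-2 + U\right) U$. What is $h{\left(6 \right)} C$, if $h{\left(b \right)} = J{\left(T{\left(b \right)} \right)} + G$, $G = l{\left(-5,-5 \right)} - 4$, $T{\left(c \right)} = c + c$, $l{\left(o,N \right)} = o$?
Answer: $-1998$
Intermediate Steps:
$T{\left(c \right)} = 2 c$
$J{\left(U \right)} = U \left(-2 + U\right)$
$G = -9$ ($G = -5 - 4 = -9$)
$h{\left(b \right)} = -9 + 2 b \left(-2 + 2 b\right)$ ($h{\left(b \right)} = 2 b \left(-2 + 2 b\right) - 9 = -9 + 2 b \left(-2 + 2 b\right)$)
$C = -18$ ($C = -2 + \left(-1\right) 4 \cdot 4 = -2 - 16 = -18$)
$h{\left(6 \right)} C = \left(-9 + 4 \cdot 6 \left(-1 + 6\right)\right) \left(-18\right) = \left(-9 + 4 \cdot 6 \cdot 5\right) \left(-18\right) = \left(-9 + 120\right) \left(-18\right) = 111 \left(-18\right) = -1998$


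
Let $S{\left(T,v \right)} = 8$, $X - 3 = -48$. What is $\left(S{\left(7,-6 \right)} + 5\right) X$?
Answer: $-585$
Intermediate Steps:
$X = -45$ ($X = 3 - 48 = -45$)
$\left(S{\left(7,-6 \right)} + 5\right) X = \left(8 + 5\right) \left(-45\right) = 13 \left(-45\right) = -585$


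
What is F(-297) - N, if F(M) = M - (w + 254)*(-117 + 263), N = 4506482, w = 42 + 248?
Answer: -4586203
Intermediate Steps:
w = 290
F(M) = -79424 + M (F(M) = M - (290 + 254)*(-117 + 263) = M - 544*146 = M - 1*79424 = M - 79424 = -79424 + M)
F(-297) - N = (-79424 - 297) - 1*4506482 = -79721 - 4506482 = -4586203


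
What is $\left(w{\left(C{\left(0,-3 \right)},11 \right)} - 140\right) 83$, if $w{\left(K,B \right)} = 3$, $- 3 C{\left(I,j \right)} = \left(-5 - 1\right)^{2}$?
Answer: $-11371$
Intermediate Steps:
$C{\left(I,j \right)} = -12$ ($C{\left(I,j \right)} = - \frac{\left(-5 - 1\right)^{2}}{3} = - \frac{\left(-6\right)^{2}}{3} = \left(- \frac{1}{3}\right) 36 = -12$)
$\left(w{\left(C{\left(0,-3 \right)},11 \right)} - 140\right) 83 = \left(3 - 140\right) 83 = \left(-137\right) 83 = -11371$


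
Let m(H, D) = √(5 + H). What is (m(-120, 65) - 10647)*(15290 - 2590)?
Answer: -135216900 + 12700*I*√115 ≈ -1.3522e+8 + 1.3619e+5*I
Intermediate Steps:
(m(-120, 65) - 10647)*(15290 - 2590) = (√(5 - 120) - 10647)*(15290 - 2590) = (√(-115) - 10647)*12700 = (I*√115 - 10647)*12700 = (-10647 + I*√115)*12700 = -135216900 + 12700*I*√115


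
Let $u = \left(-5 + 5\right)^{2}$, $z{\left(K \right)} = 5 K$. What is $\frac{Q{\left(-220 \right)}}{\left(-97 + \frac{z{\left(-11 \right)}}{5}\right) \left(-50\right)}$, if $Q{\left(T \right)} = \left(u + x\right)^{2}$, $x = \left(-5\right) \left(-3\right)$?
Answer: $\frac{1}{24} \approx 0.041667$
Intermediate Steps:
$x = 15$
$u = 0$ ($u = 0^{2} = 0$)
$Q{\left(T \right)} = 225$ ($Q{\left(T \right)} = \left(0 + 15\right)^{2} = 15^{2} = 225$)
$\frac{Q{\left(-220 \right)}}{\left(-97 + \frac{z{\left(-11 \right)}}{5}\right) \left(-50\right)} = \frac{225}{\left(-97 + \frac{5 \left(-11\right)}{5}\right) \left(-50\right)} = \frac{225}{\left(-97 - 11\right) \left(-50\right)} = \frac{225}{\left(-108\right) \left(-50\right)} = \frac{225}{5400} = 225 \cdot \frac{1}{5400} = \frac{1}{24}$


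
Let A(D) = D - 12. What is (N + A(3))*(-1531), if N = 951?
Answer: -1442202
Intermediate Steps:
A(D) = -12 + D
(N + A(3))*(-1531) = (951 + (-12 + 3))*(-1531) = (951 - 9)*(-1531) = 942*(-1531) = -1442202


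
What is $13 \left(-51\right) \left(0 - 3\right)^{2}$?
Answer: $-5967$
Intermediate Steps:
$13 \left(-51\right) \left(0 - 3\right)^{2} = - 663 \left(-3\right)^{2} = \left(-663\right) 9 = -5967$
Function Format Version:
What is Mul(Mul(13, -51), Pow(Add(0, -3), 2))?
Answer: -5967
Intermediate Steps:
Mul(Mul(13, -51), Pow(Add(0, -3), 2)) = Mul(-663, Pow(-3, 2)) = Mul(-663, 9) = -5967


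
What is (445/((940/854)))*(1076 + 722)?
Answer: 34164697/47 ≈ 7.2691e+5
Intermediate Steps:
(445/((940/854)))*(1076 + 722) = (445/((940*(1/854))))*1798 = (445/(470/427))*1798 = (445*(427/470))*1798 = (38003/94)*1798 = 34164697/47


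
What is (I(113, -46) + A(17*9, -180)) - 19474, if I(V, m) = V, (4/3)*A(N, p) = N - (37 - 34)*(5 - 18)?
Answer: -19217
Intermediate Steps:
A(N, p) = 117/4 + 3*N/4 (A(N, p) = 3*(N - (37 - 34)*(5 - 18))/4 = 3*(N - 3*(-13))/4 = 3*(N - 1*(-39))/4 = 3*(N + 39)/4 = 3*(39 + N)/4 = 117/4 + 3*N/4)
(I(113, -46) + A(17*9, -180)) - 19474 = (113 + (117/4 + 3*(17*9)/4)) - 19474 = (113 + (117/4 + (¾)*153)) - 19474 = (113 + (117/4 + 459/4)) - 19474 = (113 + 144) - 19474 = 257 - 19474 = -19217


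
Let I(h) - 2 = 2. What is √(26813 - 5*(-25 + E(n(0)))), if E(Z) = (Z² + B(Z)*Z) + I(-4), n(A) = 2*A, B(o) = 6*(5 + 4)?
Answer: √26918 ≈ 164.07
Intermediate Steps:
I(h) = 4 (I(h) = 2 + 2 = 4)
B(o) = 54 (B(o) = 6*9 = 54)
E(Z) = 4 + Z² + 54*Z (E(Z) = (Z² + 54*Z) + 4 = 4 + Z² + 54*Z)
√(26813 - 5*(-25 + E(n(0)))) = √(26813 - 5*(-25 + (4 + (2*0)² + 54*(2*0)))) = √(26813 - 5*(-25 + (4 + 0² + 54*0))) = √(26813 - 5*(-25 + (4 + 0 + 0))) = √(26813 - 5*(-25 + 4)) = √(26813 - 5*(-21)) = √(26813 + 105) = √26918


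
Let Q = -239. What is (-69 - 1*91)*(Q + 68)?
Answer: 27360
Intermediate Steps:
(-69 - 1*91)*(Q + 68) = (-69 - 1*91)*(-239 + 68) = (-69 - 91)*(-171) = -160*(-171) = 27360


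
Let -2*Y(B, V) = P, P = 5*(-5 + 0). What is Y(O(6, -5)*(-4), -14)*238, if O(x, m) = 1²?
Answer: 2975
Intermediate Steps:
O(x, m) = 1
P = -25 (P = 5*(-5) = -25)
Y(B, V) = 25/2 (Y(B, V) = -½*(-25) = 25/2)
Y(O(6, -5)*(-4), -14)*238 = (25/2)*238 = 2975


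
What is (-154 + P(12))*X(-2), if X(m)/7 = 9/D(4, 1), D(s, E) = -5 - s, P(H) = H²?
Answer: 70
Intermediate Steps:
X(m) = -7 (X(m) = 7*(9/(-5 - 1*4)) = 7*(9/(-5 - 4)) = 7*(9/(-9)) = 7*(9*(-⅑)) = 7*(-1) = -7)
(-154 + P(12))*X(-2) = (-154 + 12²)*(-7) = (-154 + 144)*(-7) = -10*(-7) = 70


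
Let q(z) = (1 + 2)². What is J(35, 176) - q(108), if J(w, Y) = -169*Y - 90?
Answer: -29843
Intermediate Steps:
q(z) = 9 (q(z) = 3² = 9)
J(w, Y) = -90 - 169*Y
J(35, 176) - q(108) = (-90 - 169*176) - 1*9 = (-90 - 29744) - 9 = -29834 - 9 = -29843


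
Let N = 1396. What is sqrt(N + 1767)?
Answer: sqrt(3163) ≈ 56.241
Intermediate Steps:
sqrt(N + 1767) = sqrt(1396 + 1767) = sqrt(3163)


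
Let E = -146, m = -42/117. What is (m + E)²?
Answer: 32581264/1521 ≈ 21421.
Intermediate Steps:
m = -14/39 (m = -42*1/117 = -14/39 ≈ -0.35897)
(m + E)² = (-14/39 - 146)² = (-5708/39)² = 32581264/1521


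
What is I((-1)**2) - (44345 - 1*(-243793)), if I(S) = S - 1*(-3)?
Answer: -288134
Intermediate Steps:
I(S) = 3 + S (I(S) = S + 3 = 3 + S)
I((-1)**2) - (44345 - 1*(-243793)) = (3 + (-1)**2) - (44345 - 1*(-243793)) = (3 + 1) - (44345 + 243793) = 4 - 1*288138 = 4 - 288138 = -288134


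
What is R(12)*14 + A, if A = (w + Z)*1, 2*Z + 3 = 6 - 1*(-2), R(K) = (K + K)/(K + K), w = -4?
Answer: 25/2 ≈ 12.500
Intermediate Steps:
R(K) = 1 (R(K) = (2*K)/((2*K)) = (2*K)*(1/(2*K)) = 1)
Z = 5/2 (Z = -3/2 + (6 - 1*(-2))/2 = -3/2 + (6 + 2)/2 = -3/2 + (½)*8 = -3/2 + 4 = 5/2 ≈ 2.5000)
A = -3/2 (A = (-4 + 5/2)*1 = -3/2*1 = -3/2 ≈ -1.5000)
R(12)*14 + A = 1*14 - 3/2 = 14 - 3/2 = 25/2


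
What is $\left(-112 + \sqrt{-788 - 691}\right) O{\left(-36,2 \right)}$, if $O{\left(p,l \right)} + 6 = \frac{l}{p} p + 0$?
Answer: $448 - 4 i \sqrt{1479} \approx 448.0 - 153.83 i$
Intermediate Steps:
$O{\left(p,l \right)} = -6 + l$ ($O{\left(p,l \right)} = -6 + \left(\frac{l}{p} p + 0\right) = -6 + \left(l + 0\right) = -6 + l$)
$\left(-112 + \sqrt{-788 - 691}\right) O{\left(-36,2 \right)} = \left(-112 + \sqrt{-788 - 691}\right) \left(-6 + 2\right) = \left(-112 + \sqrt{-1479}\right) \left(-4\right) = \left(-112 + i \sqrt{1479}\right) \left(-4\right) = 448 - 4 i \sqrt{1479}$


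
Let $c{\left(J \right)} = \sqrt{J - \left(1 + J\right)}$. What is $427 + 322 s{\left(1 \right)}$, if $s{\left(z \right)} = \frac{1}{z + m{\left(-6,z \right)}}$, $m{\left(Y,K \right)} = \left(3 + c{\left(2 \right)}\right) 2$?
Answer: $\frac{24885}{53} - \frac{644 i}{53} \approx 469.53 - 12.151 i$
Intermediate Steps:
$c{\left(J \right)} = i$ ($c{\left(J \right)} = \sqrt{-1} = i$)
$m{\left(Y,K \right)} = 6 + 2 i$ ($m{\left(Y,K \right)} = \left(3 + i\right) 2 = 6 + 2 i$)
$s{\left(z \right)} = \frac{1}{6 + z + 2 i}$ ($s{\left(z \right)} = \frac{1}{z + \left(6 + 2 i\right)} = \frac{1}{6 + z + 2 i}$)
$427 + 322 s{\left(1 \right)} = 427 + \frac{322}{6 + 1 + 2 i} = 427 + \frac{322}{7 + 2 i} = 427 + 322 \frac{7 - 2 i}{53} = 427 + \frac{322 \left(7 - 2 i\right)}{53}$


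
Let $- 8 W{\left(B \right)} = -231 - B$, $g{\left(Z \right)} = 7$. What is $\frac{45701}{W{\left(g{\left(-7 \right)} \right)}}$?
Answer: $\frac{182804}{119} \approx 1536.2$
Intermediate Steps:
$W{\left(B \right)} = \frac{231}{8} + \frac{B}{8}$ ($W{\left(B \right)} = - \frac{-231 - B}{8} = \frac{231}{8} + \frac{B}{8}$)
$\frac{45701}{W{\left(g{\left(-7 \right)} \right)}} = \frac{45701}{\frac{231}{8} + \frac{1}{8} \cdot 7} = \frac{45701}{\frac{231}{8} + \frac{7}{8}} = \frac{45701}{\frac{119}{4}} = 45701 \cdot \frac{4}{119} = \frac{182804}{119}$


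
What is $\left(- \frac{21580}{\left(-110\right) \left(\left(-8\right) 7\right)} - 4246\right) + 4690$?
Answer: $\frac{135673}{308} \approx 440.5$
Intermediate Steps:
$\left(- \frac{21580}{\left(-110\right) \left(\left(-8\right) 7\right)} - 4246\right) + 4690 = \left(- \frac{21580}{\left(-110\right) \left(-56\right)} - 4246\right) + 4690 = \left(- \frac{21580}{6160} - 4246\right) + 4690 = \left(\left(-21580\right) \frac{1}{6160} - 4246\right) + 4690 = \left(- \frac{1079}{308} - 4246\right) + 4690 = - \frac{1308847}{308} + 4690 = \frac{135673}{308}$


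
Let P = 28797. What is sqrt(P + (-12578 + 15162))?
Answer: sqrt(31381) ≈ 177.15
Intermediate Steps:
sqrt(P + (-12578 + 15162)) = sqrt(28797 + (-12578 + 15162)) = sqrt(28797 + 2584) = sqrt(31381)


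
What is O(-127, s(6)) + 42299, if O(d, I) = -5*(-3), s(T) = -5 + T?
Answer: 42314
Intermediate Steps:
O(d, I) = 15
O(-127, s(6)) + 42299 = 15 + 42299 = 42314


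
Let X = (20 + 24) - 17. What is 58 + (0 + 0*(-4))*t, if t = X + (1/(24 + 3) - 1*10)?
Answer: 58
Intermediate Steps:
X = 27 (X = 44 - 17 = 27)
t = 460/27 (t = 27 + (1/(24 + 3) - 1*10) = 27 + (1/27 - 10) = 27 - 269/27 = 460/27 ≈ 17.037)
58 + (0 + 0*(-4))*t = 58 + (0 + 0*(-4))*(460/27) = 58 + (0 + 0)*(460/27) = 58 + 0*(460/27) = 58 + 0 = 58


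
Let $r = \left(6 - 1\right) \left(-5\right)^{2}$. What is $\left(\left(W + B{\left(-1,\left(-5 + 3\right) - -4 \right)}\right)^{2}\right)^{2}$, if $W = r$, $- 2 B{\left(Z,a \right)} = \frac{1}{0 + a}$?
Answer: $\frac{62001498001}{256} \approx 2.4219 \cdot 10^{8}$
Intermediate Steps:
$r = 125$ ($r = 5 \cdot 25 = 125$)
$B{\left(Z,a \right)} = - \frac{1}{2 a}$ ($B{\left(Z,a \right)} = - \frac{1}{2 \left(0 + a\right)} = - \frac{1}{2 a}$)
$W = 125$
$\left(\left(W + B{\left(-1,\left(-5 + 3\right) - -4 \right)}\right)^{2}\right)^{2} = \left(\left(125 - \frac{1}{2 \left(\left(-5 + 3\right) - -4\right)}\right)^{2}\right)^{2} = \left(\left(125 - \frac{1}{2 \left(-2 + 4\right)}\right)^{2}\right)^{2} = \left(\left(125 - \frac{1}{2 \cdot 2}\right)^{2}\right)^{2} = \left(\left(125 - \frac{1}{4}\right)^{2}\right)^{2} = \left(\left(\frac{499}{4}\right)^{2}\right)^{2} = \left(\frac{249001}{16}\right)^{2} = \frac{62001498001}{256}$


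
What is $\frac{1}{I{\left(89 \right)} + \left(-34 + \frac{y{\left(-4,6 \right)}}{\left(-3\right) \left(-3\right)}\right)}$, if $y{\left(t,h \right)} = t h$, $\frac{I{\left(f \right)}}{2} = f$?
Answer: $\frac{3}{424} \approx 0.0070755$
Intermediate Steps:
$I{\left(f \right)} = 2 f$
$y{\left(t,h \right)} = h t$
$\frac{1}{I{\left(89 \right)} + \left(-34 + \frac{y{\left(-4,6 \right)}}{\left(-3\right) \left(-3\right)}\right)} = \frac{1}{2 \cdot 89 - \left(34 - \frac{6 \left(-4\right)}{\left(-3\right) \left(-3\right)}\right)} = \frac{1}{178 - \left(34 + \frac{24}{9}\right)} = \frac{1}{178 - \frac{110}{3}} = \frac{1}{\frac{424}{3}} = \frac{3}{424}$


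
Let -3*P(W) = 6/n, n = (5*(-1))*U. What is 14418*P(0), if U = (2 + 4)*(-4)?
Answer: -2403/10 ≈ -240.30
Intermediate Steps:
U = -24 (U = 6*(-4) = -24)
n = 120 (n = (5*(-1))*(-24) = -5*(-24) = 120)
P(W) = -1/60 (P(W) = -2/120 = -1/3*1/20 = -1/60)
14418*P(0) = 14418*(-1/60) = -2403/10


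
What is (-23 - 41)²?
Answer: 4096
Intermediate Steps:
(-23 - 41)² = (-64)² = 4096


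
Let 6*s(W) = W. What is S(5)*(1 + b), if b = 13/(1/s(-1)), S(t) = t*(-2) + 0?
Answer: 35/3 ≈ 11.667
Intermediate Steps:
s(W) = W/6
S(t) = -2*t (S(t) = -2*t + 0 = -2*t)
b = -13/6 (b = 13/(1/((⅙)*(-1))) = 13/(1/(-⅙)) = 13/(-6) = 13*(-⅙) = -13/6 ≈ -2.1667)
S(5)*(1 + b) = (-2*5)*(1 - 13/6) = -10*(-7/6) = 35/3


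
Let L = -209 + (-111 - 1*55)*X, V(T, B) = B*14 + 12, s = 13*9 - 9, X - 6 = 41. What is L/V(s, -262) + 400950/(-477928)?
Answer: 26850091/19855736 ≈ 1.3523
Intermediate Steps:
X = 47 (X = 6 + 41 = 47)
s = 108 (s = 117 - 9 = 108)
V(T, B) = 12 + 14*B (V(T, B) = 14*B + 12 = 12 + 14*B)
L = -8011 (L = -209 + (-111 - 1*55)*47 = -209 + (-111 - 55)*47 = -209 - 166*47 = -209 - 7802 = -8011)
L/V(s, -262) + 400950/(-477928) = -8011/(12 + 14*(-262)) + 400950/(-477928) = -8011/(12 - 3668) + 400950*(-1/477928) = -8011/(-3656) - 18225/21724 = -8011*(-1/3656) - 18225/21724 = 8011/3656 - 18225/21724 = 26850091/19855736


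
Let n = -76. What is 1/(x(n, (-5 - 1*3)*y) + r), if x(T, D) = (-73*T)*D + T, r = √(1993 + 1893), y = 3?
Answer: -66614/8874848049 - √3886/17749696098 ≈ -7.5094e-6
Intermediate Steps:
r = √3886 ≈ 62.338
x(T, D) = T - 73*D*T (x(T, D) = -73*D*T + T = T - 73*D*T)
1/(x(n, (-5 - 1*3)*y) + r) = 1/(-76*(1 - 73*(-5 - 1*3)*3) + √3886) = 1/(-76*(1 - 73*(-5 - 3)*3) + √3886) = 1/(-76*(1 - (-584)*3) + √3886) = 1/(-76*(1 - 73*(-24)) + √3886) = 1/(-76*(1 + 1752) + √3886) = 1/(-76*1753 + √3886) = 1/(-133228 + √3886)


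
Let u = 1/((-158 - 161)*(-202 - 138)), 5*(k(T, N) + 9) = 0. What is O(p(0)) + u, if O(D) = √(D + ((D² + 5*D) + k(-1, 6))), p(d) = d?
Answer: 1/108460 + 3*I ≈ 9.22e-6 + 3.0*I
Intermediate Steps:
k(T, N) = -9 (k(T, N) = -9 + (⅕)*0 = -9 + 0 = -9)
O(D) = √(-9 + D² + 6*D) (O(D) = √(D + ((D² + 5*D) - 9)) = √(D + (-9 + D² + 5*D)) = √(-9 + D² + 6*D))
u = 1/108460 (u = 1/(-319*(-340)) = 1/108460 ≈ 9.2200e-6)
O(p(0)) + u = √(-9 + 0² + 6*0) + 1/108460 = √(-9 + 0 + 0) + 1/108460 = √(-9) + 1/108460 = 3*I + 1/108460 = 1/108460 + 3*I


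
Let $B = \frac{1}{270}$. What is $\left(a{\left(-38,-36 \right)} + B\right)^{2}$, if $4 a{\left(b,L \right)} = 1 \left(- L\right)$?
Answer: $\frac{5909761}{72900} \approx 81.067$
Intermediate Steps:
$a{\left(b,L \right)} = - \frac{L}{4}$ ($a{\left(b,L \right)} = \frac{1 \left(- L\right)}{4} = \frac{\left(-1\right) L}{4} = - \frac{L}{4}$)
$B = \frac{1}{270} \approx 0.0037037$
$\left(a{\left(-38,-36 \right)} + B\right)^{2} = \left(\left(- \frac{1}{4}\right) \left(-36\right) + \frac{1}{270}\right)^{2} = \left(9 + \frac{1}{270}\right)^{2} = \left(\frac{2431}{270}\right)^{2} = \frac{5909761}{72900}$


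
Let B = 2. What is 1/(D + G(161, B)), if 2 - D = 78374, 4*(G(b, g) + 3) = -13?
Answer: -4/313513 ≈ -1.2759e-5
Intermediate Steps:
G(b, g) = -25/4 (G(b, g) = -3 + (1/4)*(-13) = -3 - 13/4 = -25/4)
D = -78372 (D = 2 - 1*78374 = 2 - 78374 = -78372)
1/(D + G(161, B)) = 1/(-78372 - 25/4) = 1/(-313513/4) = -4/313513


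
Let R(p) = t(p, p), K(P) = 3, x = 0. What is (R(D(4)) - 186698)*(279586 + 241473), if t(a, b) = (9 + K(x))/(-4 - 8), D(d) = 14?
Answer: -97281194241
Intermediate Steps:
t(a, b) = -1 (t(a, b) = (9 + 3)/(-4 - 8) = 12/(-12) = 12*(-1/12) = -1)
R(p) = -1
(R(D(4)) - 186698)*(279586 + 241473) = (-1 - 186698)*(279586 + 241473) = -186699*521059 = -97281194241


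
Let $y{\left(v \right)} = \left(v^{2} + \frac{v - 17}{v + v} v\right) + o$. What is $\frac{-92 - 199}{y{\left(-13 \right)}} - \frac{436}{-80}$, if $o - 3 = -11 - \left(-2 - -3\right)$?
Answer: $\frac{1997}{580} \approx 3.4431$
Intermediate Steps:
$o = -9$ ($o = 3 - \left(9 + 3\right) = 3 - 12 = -9$)
$y{\left(v \right)} = - \frac{35}{2} + v^{2} + \frac{v}{2}$ ($y{\left(v \right)} = \left(v^{2} + \frac{v - 17}{v + v} v\right) - 9 = \left(v^{2} + \frac{-17 + v}{2 v} v\right) - 9 = \left(v^{2} + \left(- \frac{17}{2} + \frac{v}{2}\right)\right) - 9 = \left(- \frac{17}{2} + v^{2} + \frac{v}{2}\right) - 9 = - \frac{35}{2} + v^{2} + \frac{v}{2}$)
$\frac{-92 - 199}{y{\left(-13 \right)}} - \frac{436}{-80} = \frac{-92 - 199}{- \frac{35}{2} + \left(-13\right)^{2} + \frac{1}{2} \left(-13\right)} - \frac{436}{-80} = \frac{-92 - 199}{- \frac{35}{2} + 169 - \frac{13}{2}} - - \frac{109}{20} = - \frac{291}{145} + \frac{109}{20} = \frac{1997}{580}$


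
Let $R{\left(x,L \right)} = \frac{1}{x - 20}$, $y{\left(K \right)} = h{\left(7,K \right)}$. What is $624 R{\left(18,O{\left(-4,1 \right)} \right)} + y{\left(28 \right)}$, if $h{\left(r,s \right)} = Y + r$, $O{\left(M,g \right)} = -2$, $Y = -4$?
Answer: $-309$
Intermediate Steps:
$h{\left(r,s \right)} = -4 + r$
$y{\left(K \right)} = 3$ ($y{\left(K \right)} = -4 + 7 = 3$)
$R{\left(x,L \right)} = \frac{1}{-20 + x}$
$624 R{\left(18,O{\left(-4,1 \right)} \right)} + y{\left(28 \right)} = \frac{624}{-20 + 18} + 3 = \frac{624}{-2} + 3 = 624 \left(- \frac{1}{2}\right) + 3 = -312 + 3 = -309$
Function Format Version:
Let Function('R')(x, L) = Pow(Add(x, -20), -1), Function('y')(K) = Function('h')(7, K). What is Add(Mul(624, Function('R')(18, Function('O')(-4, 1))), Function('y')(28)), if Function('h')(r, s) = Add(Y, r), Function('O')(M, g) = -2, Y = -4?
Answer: -309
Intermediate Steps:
Function('h')(r, s) = Add(-4, r)
Function('y')(K) = 3 (Function('y')(K) = Add(-4, 7) = 3)
Function('R')(x, L) = Pow(Add(-20, x), -1)
Add(Mul(624, Function('R')(18, Function('O')(-4, 1))), Function('y')(28)) = Add(Mul(624, Pow(Add(-20, 18), -1)), 3) = Add(Mul(624, Pow(-2, -1)), 3) = Add(Mul(624, Rational(-1, 2)), 3) = Add(-312, 3) = -309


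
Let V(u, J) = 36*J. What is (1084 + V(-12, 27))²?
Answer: 4227136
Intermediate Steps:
(1084 + V(-12, 27))² = (1084 + 36*27)² = (1084 + 972)² = 2056² = 4227136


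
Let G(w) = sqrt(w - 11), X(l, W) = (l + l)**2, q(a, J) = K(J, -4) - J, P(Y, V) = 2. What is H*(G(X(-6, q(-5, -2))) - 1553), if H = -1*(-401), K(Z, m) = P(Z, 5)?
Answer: -622753 + 401*sqrt(133) ≈ -6.1813e+5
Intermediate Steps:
K(Z, m) = 2
q(a, J) = 2 - J
X(l, W) = 4*l**2 (X(l, W) = (2*l)**2 = 4*l**2)
G(w) = sqrt(-11 + w)
H = 401
H*(G(X(-6, q(-5, -2))) - 1553) = 401*(sqrt(-11 + 4*(-6)**2) - 1553) = 401*(sqrt(-11 + 4*36) - 1553) = 401*(sqrt(-11 + 144) - 1553) = 401*(sqrt(133) - 1553) = 401*(-1553 + sqrt(133)) = -622753 + 401*sqrt(133)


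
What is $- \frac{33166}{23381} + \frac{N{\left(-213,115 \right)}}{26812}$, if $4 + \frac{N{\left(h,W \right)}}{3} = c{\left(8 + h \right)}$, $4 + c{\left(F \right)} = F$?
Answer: $- \frac{8778517}{6086324} \approx -1.4423$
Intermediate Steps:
$c{\left(F \right)} = -4 + F$
$N{\left(h,W \right)} = 3 h$ ($N{\left(h,W \right)} = -12 + 3 \left(-4 + \left(8 + h\right)\right) = -12 + 3 \left(4 + h\right) = -12 + \left(12 + 3 h\right) = 3 h$)
$- \frac{33166}{23381} + \frac{N{\left(-213,115 \right)}}{26812} = - \frac{33166}{23381} + \frac{3 \left(-213\right)}{26812} = \left(-33166\right) \frac{1}{23381} - \frac{639}{26812} = - \frac{322}{227} - \frac{639}{26812} = - \frac{8778517}{6086324}$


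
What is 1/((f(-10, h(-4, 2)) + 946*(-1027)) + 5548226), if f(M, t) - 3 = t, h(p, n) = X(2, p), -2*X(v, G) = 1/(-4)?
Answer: 8/36613497 ≈ 2.1850e-7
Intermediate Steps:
X(v, G) = ⅛ (X(v, G) = -1/(2*(-4)) = -(-1)/(2*4) = -½*(-¼) = ⅛)
h(p, n) = ⅛
f(M, t) = 3 + t
1/((f(-10, h(-4, 2)) + 946*(-1027)) + 5548226) = 1/(((3 + ⅛) + 946*(-1027)) + 5548226) = 1/((25/8 - 971542) + 5548226) = 1/(-7772311/8 + 5548226) = 1/(36613497/8) = 8/36613497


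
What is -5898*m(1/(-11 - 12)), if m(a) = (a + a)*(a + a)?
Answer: -23592/529 ≈ -44.597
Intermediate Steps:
m(a) = 4*a² (m(a) = (2*a)*(2*a) = 4*a²)
-5898*m(1/(-11 - 12)) = -23592*(1/(-11 - 12))² = -23592*(1/(-23))² = -23592*(-1/23)² = -23592/529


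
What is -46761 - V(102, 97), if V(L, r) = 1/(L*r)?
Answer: -462653335/9894 ≈ -46761.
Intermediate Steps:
V(L, r) = 1/(L*r)
-46761 - V(102, 97) = -46761 - 1/(102*97) = -46761 - 1*1/9894 = -46761 - 1/9894 = -462653335/9894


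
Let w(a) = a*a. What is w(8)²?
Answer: 4096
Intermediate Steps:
w(a) = a²
w(8)² = (8²)² = 64² = 4096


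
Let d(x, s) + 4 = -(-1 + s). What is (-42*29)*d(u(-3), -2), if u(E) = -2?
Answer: 1218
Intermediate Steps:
d(x, s) = -3 - s (d(x, s) = -4 - (-1 + s) = -4 + (1 - s) = -3 - s)
(-42*29)*d(u(-3), -2) = (-42*29)*(-3 - 1*(-2)) = -1218*(-3 + 2) = -1218*(-1) = 1218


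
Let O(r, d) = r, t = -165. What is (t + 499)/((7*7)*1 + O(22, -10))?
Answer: 334/71 ≈ 4.7042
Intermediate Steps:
(t + 499)/((7*7)*1 + O(22, -10)) = (-165 + 499)/((7*7)*1 + 22) = 334/(49*1 + 22) = 334/(49 + 22) = 334/71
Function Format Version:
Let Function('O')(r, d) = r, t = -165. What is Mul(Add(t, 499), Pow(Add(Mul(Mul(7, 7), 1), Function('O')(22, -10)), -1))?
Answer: Rational(334, 71) ≈ 4.7042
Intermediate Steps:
Mul(Add(t, 499), Pow(Add(Mul(Mul(7, 7), 1), Function('O')(22, -10)), -1)) = Mul(Add(-165, 499), Pow(Add(Mul(Mul(7, 7), 1), 22), -1)) = Mul(334, Pow(Add(Mul(49, 1), 22), -1)) = Mul(334, Pow(Add(49, 22), -1)) = Mul(334, Pow(71, -1)) = Mul(334, Rational(1, 71)) = Rational(334, 71)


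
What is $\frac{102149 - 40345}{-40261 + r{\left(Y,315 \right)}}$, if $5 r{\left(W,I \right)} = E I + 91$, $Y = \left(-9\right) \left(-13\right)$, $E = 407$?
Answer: $- \frac{309020}{73009} \approx -4.2326$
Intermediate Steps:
$Y = 117$
$r{\left(W,I \right)} = \frac{91}{5} + \frac{407 I}{5}$ ($r{\left(W,I \right)} = \frac{407 I + 91}{5} = \frac{91 + 407 I}{5} = \frac{91}{5} + \frac{407 I}{5}$)
$\frac{102149 - 40345}{-40261 + r{\left(Y,315 \right)}} = \frac{102149 - 40345}{-40261 + \left(\frac{91}{5} + \frac{407}{5} \cdot 315\right)} = \frac{61804}{-40261 + \left(\frac{91}{5} + 25641\right)} = \frac{61804}{-40261 + \frac{128296}{5}} = \frac{61804}{- \frac{73009}{5}} = 61804 \left(- \frac{5}{73009}\right) = - \frac{309020}{73009}$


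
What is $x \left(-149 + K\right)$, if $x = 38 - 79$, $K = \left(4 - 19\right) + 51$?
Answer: $4633$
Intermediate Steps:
$K = 36$ ($K = -15 + 51 = 36$)
$x = -41$
$x \left(-149 + K\right) = - 41 \left(-149 + 36\right) = \left(-41\right) \left(-113\right) = 4633$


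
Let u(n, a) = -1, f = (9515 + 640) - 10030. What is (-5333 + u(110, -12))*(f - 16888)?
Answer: 89413842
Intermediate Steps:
f = 125 (f = 10155 - 10030 = 125)
(-5333 + u(110, -12))*(f - 16888) = (-5333 - 1)*(125 - 16888) = -5334*(-16763) = 89413842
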